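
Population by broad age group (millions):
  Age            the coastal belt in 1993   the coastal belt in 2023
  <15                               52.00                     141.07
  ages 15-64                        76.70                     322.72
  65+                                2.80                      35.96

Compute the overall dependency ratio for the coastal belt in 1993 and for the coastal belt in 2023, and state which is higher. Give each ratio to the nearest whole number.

the coastal belt in 1993: (52.00 + 2.80) / 76.70 × 100 = 54.80 / 76.70 × 100 = 71
the coastal belt in 2023: (141.07 + 35.96) / 322.72 × 100 = 177.03 / 322.72 × 100 = 55

the coastal belt in 1993: 71
the coastal belt in 2023: 55
Higher: the coastal belt in 1993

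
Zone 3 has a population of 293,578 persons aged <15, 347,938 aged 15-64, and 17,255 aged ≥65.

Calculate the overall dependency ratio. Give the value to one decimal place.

Total dependency ratio: 89.3

Total dependency ratio = (293,578 + 17,255) / 347,938 × 100 = 310,833 / 347,938 × 100 = 89.3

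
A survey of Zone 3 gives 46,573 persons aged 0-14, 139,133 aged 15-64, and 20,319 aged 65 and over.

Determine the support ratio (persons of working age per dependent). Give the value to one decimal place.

Support ratio = 139,133 / (46,573 + 20,319) = 139,133 / 66,892 = 2.1

Support ratio: 2.1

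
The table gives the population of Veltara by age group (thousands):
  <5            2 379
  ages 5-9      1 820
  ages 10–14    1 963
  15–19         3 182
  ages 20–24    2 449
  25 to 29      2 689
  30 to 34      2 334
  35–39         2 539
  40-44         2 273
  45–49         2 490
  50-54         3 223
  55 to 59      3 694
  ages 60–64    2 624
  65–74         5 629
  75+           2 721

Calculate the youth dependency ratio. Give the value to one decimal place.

0–14: 2 379 + 1 820 + 1 963 = 6 162
15–64: 3 182 + 2 449 + 2 689 + 2 334 + 2 539 + 2 273 + 2 490 + 3 223 + 3 694 + 2 624 = 27 497
65+: 5 629 + 2 721 = 8 350
Youth dependency ratio = 6 162 / 27 497 × 100 = 22.4

Youth dependency ratio: 22.4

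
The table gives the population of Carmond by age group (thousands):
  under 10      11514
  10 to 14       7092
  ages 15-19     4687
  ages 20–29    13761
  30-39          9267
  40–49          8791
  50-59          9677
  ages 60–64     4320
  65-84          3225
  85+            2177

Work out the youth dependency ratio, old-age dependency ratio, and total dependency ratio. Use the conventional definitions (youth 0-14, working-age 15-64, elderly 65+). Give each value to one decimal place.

0–14: 11514 + 7092 = 18606
15–64: 4687 + 13761 + 9267 + 8791 + 9677 + 4320 = 50503
65+: 3225 + 2177 = 5402
Youth dependency ratio = 18606 / 50503 × 100 = 36.8
Old-age dependency ratio = 5402 / 50503 × 100 = 10.7
Total dependency ratio = (18606 + 5402) / 50503 × 100 = 24008 / 50503 × 100 = 47.5

Youth dependency ratio: 36.8
Old-age dependency ratio: 10.7
Total dependency ratio: 47.5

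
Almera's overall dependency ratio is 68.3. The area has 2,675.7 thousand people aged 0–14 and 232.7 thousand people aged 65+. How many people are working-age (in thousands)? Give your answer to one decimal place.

Total dependency ratio = (youth + elderly) / working-age × 100
68.3 = (2,675.7 + 232.7) / W × 100
⇒ 4,258.3

Working-age: 4,258.3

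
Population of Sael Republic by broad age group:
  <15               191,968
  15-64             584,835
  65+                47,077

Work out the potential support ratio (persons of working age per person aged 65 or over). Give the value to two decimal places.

Potential support ratio = 584,835 / 47,077 = 12.42

Potential support ratio: 12.42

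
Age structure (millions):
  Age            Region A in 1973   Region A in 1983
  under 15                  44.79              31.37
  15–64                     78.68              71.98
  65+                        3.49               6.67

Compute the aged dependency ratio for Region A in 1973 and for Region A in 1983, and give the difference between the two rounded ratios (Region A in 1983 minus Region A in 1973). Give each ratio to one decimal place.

Region A in 1973: 3.49 / 78.68 × 100 = 4.4
Region A in 1983: 6.67 / 71.98 × 100 = 9.3

Region A in 1973: 4.4
Region A in 1983: 9.3
Difference: +4.9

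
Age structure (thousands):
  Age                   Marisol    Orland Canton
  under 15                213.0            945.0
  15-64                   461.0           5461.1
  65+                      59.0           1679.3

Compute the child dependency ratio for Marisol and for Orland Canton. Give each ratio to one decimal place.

Marisol: 46.2
Orland Canton: 17.3

Marisol: 213.0 / 461.0 × 100 = 46.2
Orland Canton: 945.0 / 5461.1 × 100 = 17.3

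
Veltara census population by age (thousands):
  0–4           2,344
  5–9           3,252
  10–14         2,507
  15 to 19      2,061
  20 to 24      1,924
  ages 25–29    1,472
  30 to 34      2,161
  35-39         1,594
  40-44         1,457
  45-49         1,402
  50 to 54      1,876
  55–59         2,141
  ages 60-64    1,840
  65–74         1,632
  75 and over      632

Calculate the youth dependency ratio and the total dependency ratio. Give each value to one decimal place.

0–14: 2,344 + 3,252 + 2,507 = 8,103
15–64: 2,061 + 1,924 + 1,472 + 2,161 + 1,594 + 1,457 + 1,402 + 1,876 + 2,141 + 1,840 = 17,928
65+: 1,632 + 632 = 2,264
Youth dependency ratio = 8,103 / 17,928 × 100 = 45.2
Total dependency ratio = (8,103 + 2,264) / 17,928 × 100 = 10,367 / 17,928 × 100 = 57.8

Youth dependency ratio: 45.2
Total dependency ratio: 57.8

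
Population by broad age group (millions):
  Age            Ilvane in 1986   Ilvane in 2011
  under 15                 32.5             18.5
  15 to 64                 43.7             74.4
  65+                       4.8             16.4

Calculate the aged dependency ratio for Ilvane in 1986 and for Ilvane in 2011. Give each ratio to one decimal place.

Ilvane in 1986: 4.8 / 43.7 × 100 = 11.0
Ilvane in 2011: 16.4 / 74.4 × 100 = 22.0

Ilvane in 1986: 11.0
Ilvane in 2011: 22.0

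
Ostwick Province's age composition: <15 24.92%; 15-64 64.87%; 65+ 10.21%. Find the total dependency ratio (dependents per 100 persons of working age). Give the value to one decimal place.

Total dependency ratio: 54.2

Total dependency ratio = (24.92 + 10.21) / 64.87 × 100 = 35.13 / 64.87 × 100 = 54.2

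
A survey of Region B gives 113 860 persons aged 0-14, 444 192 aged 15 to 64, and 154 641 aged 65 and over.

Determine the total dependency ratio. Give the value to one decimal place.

Total dependency ratio: 60.4

Total dependency ratio = (113 860 + 154 641) / 444 192 × 100 = 268 501 / 444 192 × 100 = 60.4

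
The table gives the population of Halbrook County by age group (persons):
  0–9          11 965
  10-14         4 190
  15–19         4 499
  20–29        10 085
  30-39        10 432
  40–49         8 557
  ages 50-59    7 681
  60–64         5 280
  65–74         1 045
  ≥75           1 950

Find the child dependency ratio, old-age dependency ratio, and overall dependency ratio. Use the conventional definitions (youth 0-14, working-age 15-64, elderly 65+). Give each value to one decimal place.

Youth dependency ratio: 34.7
Old-age dependency ratio: 6.4
Total dependency ratio: 41.2

0–14: 11 965 + 4 190 = 16 155
15–64: 4 499 + 10 085 + 10 432 + 8 557 + 7 681 + 5 280 = 46 534
65+: 1 045 + 1 950 = 2 995
Youth dependency ratio = 16 155 / 46 534 × 100 = 34.7
Old-age dependency ratio = 2 995 / 46 534 × 100 = 6.4
Total dependency ratio = (16 155 + 2 995) / 46 534 × 100 = 19 150 / 46 534 × 100 = 41.2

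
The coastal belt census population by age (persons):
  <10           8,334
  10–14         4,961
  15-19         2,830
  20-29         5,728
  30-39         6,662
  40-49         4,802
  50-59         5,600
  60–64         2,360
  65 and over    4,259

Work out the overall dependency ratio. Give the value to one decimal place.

0–14: 8,334 + 4,961 = 13,295
15–64: 2,830 + 5,728 + 6,662 + 4,802 + 5,600 + 2,360 = 27,982
65+: 4,259
Total dependency ratio = (13,295 + 4,259) / 27,982 × 100 = 17,554 / 27,982 × 100 = 62.7

Total dependency ratio: 62.7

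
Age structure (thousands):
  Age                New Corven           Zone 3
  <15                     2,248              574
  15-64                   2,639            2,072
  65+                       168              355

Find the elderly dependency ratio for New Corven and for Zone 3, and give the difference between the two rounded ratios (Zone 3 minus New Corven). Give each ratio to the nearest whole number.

New Corven: 6
Zone 3: 17
Difference: +11

New Corven: 168 / 2,639 × 100 = 6
Zone 3: 355 / 2,072 × 100 = 17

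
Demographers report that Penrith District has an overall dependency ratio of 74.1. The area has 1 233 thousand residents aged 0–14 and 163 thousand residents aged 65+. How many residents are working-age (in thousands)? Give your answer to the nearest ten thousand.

Working-age: 1 880

Total dependency ratio = (youth + elderly) / working-age × 100
74.1 = (1 233 + 163) / W × 100
⇒ 1 880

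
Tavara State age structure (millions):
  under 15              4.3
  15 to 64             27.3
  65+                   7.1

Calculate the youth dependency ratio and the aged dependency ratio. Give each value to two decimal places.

Youth dependency ratio: 15.75
Old-age dependency ratio: 26.01

Youth dependency ratio = 4.3 / 27.3 × 100 = 15.75
Old-age dependency ratio = 7.1 / 27.3 × 100 = 26.01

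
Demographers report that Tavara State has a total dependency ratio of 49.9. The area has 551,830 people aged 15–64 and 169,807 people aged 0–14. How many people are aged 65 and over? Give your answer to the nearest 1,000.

Total dependency ratio = (youth + elderly) / working-age × 100
49.9 = (169,807 + E) / 551,830 × 100
⇒ 106,000

Aged 65 and over: 106,000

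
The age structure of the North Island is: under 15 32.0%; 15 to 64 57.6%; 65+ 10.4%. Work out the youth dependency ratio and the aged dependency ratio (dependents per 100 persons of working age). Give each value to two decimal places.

Youth dependency ratio: 55.56
Old-age dependency ratio: 18.06

Youth dependency ratio = 32.0 / 57.6 × 100 = 55.56
Old-age dependency ratio = 10.4 / 57.6 × 100 = 18.06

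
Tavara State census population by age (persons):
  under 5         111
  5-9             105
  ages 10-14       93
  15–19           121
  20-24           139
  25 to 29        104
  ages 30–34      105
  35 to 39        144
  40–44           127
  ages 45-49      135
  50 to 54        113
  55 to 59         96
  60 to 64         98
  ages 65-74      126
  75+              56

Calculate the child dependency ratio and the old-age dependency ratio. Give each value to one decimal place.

Youth dependency ratio: 26.1
Old-age dependency ratio: 15.4

0–14: 111 + 105 + 93 = 309
15–64: 121 + 139 + 104 + 105 + 144 + 127 + 135 + 113 + 96 + 98 = 1,182
65+: 126 + 56 = 182
Youth dependency ratio = 309 / 1,182 × 100 = 26.1
Old-age dependency ratio = 182 / 1,182 × 100 = 15.4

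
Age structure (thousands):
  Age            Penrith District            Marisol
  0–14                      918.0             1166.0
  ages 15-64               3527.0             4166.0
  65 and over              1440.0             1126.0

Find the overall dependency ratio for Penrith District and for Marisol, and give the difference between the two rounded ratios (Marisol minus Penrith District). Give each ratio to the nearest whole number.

Penrith District: 67
Marisol: 55
Difference: -12

Penrith District: (918.0 + 1440.0) / 3527.0 × 100 = 2358.0 / 3527.0 × 100 = 67
Marisol: (1166.0 + 1126.0) / 4166.0 × 100 = 2292.0 / 4166.0 × 100 = 55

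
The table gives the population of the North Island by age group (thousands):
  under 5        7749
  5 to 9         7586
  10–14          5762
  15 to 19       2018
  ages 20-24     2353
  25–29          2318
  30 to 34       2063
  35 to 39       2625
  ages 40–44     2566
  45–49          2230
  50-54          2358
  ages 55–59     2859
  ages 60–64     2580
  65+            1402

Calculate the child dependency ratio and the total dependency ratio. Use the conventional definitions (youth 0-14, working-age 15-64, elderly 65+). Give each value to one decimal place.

Youth dependency ratio: 88.0
Total dependency ratio: 93.9

0–14: 7749 + 7586 + 5762 = 21097
15–64: 2018 + 2353 + 2318 + 2063 + 2625 + 2566 + 2230 + 2358 + 2859 + 2580 = 23970
65+: 1402
Youth dependency ratio = 21097 / 23970 × 100 = 88.0
Total dependency ratio = (21097 + 1402) / 23970 × 100 = 22499 / 23970 × 100 = 93.9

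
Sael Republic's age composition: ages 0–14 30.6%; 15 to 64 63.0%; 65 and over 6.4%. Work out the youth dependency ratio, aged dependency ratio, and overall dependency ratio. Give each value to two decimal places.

Youth dependency ratio = 30.6 / 63.0 × 100 = 48.57
Old-age dependency ratio = 6.4 / 63.0 × 100 = 10.16
Total dependency ratio = (30.6 + 6.4) / 63.0 × 100 = 37.0 / 63.0 × 100 = 58.73

Youth dependency ratio: 48.57
Old-age dependency ratio: 10.16
Total dependency ratio: 58.73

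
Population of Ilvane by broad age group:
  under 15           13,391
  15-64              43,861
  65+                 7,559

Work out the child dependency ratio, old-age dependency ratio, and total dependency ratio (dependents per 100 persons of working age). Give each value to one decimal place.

Youth dependency ratio: 30.5
Old-age dependency ratio: 17.2
Total dependency ratio: 47.8

Youth dependency ratio = 13,391 / 43,861 × 100 = 30.5
Old-age dependency ratio = 7,559 / 43,861 × 100 = 17.2
Total dependency ratio = (13,391 + 7,559) / 43,861 × 100 = 20,950 / 43,861 × 100 = 47.8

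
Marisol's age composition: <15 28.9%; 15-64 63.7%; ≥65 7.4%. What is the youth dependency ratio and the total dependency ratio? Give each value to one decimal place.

Youth dependency ratio: 45.4
Total dependency ratio: 57.0

Youth dependency ratio = 28.9 / 63.7 × 100 = 45.4
Total dependency ratio = (28.9 + 7.4) / 63.7 × 100 = 36.3 / 63.7 × 100 = 57.0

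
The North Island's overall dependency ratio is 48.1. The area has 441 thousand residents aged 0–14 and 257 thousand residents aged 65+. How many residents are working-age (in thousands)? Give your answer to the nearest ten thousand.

Total dependency ratio = (youth + elderly) / working-age × 100
48.1 = (441 + 257) / W × 100
⇒ 1,450

Working-age: 1,450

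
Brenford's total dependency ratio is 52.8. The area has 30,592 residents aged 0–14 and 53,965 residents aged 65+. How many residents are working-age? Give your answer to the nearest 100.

Working-age: 160,100

Total dependency ratio = (youth + elderly) / working-age × 100
52.8 = (30,592 + 53,965) / W × 100
⇒ 160,100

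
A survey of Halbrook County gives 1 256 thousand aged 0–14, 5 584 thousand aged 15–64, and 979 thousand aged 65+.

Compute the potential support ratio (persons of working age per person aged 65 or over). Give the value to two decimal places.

Potential support ratio: 5.70

Potential support ratio = 5 584 / 979 = 5.70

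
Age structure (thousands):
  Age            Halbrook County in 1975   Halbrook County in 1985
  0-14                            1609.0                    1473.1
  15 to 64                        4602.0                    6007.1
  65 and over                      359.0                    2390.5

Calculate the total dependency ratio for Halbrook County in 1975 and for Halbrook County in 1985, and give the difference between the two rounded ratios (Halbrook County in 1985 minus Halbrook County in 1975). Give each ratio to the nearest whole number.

Halbrook County in 1975: 43
Halbrook County in 1985: 64
Difference: +21

Halbrook County in 1975: (1609.0 + 359.0) / 4602.0 × 100 = 1968.0 / 4602.0 × 100 = 43
Halbrook County in 1985: (1473.1 + 2390.5) / 6007.1 × 100 = 3863.6 / 6007.1 × 100 = 64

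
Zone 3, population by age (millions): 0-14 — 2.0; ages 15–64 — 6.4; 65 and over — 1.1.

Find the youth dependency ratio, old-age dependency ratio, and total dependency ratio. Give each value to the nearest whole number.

Youth dependency ratio: 31
Old-age dependency ratio: 17
Total dependency ratio: 48

Youth dependency ratio = 2.0 / 6.4 × 100 = 31
Old-age dependency ratio = 1.1 / 6.4 × 100 = 17
Total dependency ratio = (2.0 + 1.1) / 6.4 × 100 = 3.1 / 6.4 × 100 = 48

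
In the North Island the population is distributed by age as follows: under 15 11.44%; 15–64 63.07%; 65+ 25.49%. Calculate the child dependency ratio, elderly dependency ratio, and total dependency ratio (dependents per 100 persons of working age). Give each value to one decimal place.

Youth dependency ratio = 11.44 / 63.07 × 100 = 18.1
Old-age dependency ratio = 25.49 / 63.07 × 100 = 40.4
Total dependency ratio = (11.44 + 25.49) / 63.07 × 100 = 36.93 / 63.07 × 100 = 58.6

Youth dependency ratio: 18.1
Old-age dependency ratio: 40.4
Total dependency ratio: 58.6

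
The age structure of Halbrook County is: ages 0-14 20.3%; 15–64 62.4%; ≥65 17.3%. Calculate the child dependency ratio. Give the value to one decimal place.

Youth dependency ratio = 20.3 / 62.4 × 100 = 32.5

Youth dependency ratio: 32.5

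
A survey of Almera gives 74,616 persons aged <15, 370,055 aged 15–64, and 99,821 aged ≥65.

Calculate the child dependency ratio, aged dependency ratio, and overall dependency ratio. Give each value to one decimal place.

Youth dependency ratio = 74,616 / 370,055 × 100 = 20.2
Old-age dependency ratio = 99,821 / 370,055 × 100 = 27.0
Total dependency ratio = (74,616 + 99,821) / 370,055 × 100 = 174,437 / 370,055 × 100 = 47.1

Youth dependency ratio: 20.2
Old-age dependency ratio: 27.0
Total dependency ratio: 47.1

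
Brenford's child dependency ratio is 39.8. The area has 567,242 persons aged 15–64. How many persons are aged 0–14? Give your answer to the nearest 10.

Aged 0–14: 225,760

Youth dependency ratio = youth / working-age × 100
39.8 = Y / 567,242 × 100
⇒ 225,760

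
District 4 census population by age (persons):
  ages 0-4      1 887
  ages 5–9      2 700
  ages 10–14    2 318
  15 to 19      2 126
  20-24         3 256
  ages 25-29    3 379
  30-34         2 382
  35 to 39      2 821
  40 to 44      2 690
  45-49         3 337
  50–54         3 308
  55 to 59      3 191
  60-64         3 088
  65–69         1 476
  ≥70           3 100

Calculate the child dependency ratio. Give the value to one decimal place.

0–14: 1 887 + 2 700 + 2 318 = 6 905
15–64: 2 126 + 3 256 + 3 379 + 2 382 + 2 821 + 2 690 + 3 337 + 3 308 + 3 191 + 3 088 = 29 578
65+: 1 476 + 3 100 = 4 576
Youth dependency ratio = 6 905 / 29 578 × 100 = 23.3

Youth dependency ratio: 23.3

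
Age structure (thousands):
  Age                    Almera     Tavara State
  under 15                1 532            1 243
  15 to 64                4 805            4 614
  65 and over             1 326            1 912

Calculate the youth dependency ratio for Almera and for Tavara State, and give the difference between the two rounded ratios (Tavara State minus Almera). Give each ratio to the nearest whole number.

Almera: 1 532 / 4 805 × 100 = 32
Tavara State: 1 243 / 4 614 × 100 = 27

Almera: 32
Tavara State: 27
Difference: -5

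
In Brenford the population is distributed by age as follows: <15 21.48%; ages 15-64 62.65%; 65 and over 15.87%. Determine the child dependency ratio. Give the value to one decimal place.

Youth dependency ratio: 34.3

Youth dependency ratio = 21.48 / 62.65 × 100 = 34.3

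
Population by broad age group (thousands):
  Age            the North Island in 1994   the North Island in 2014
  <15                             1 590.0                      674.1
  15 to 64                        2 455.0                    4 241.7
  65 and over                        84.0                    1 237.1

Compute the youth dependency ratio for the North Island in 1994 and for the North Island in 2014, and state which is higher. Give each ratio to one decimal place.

the North Island in 1994: 64.8
the North Island in 2014: 15.9
Higher: the North Island in 1994

the North Island in 1994: 1 590.0 / 2 455.0 × 100 = 64.8
the North Island in 2014: 674.1 / 4 241.7 × 100 = 15.9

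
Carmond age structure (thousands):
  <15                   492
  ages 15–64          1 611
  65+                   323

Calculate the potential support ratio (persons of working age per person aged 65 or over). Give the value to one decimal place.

Potential support ratio = 1 611 / 323 = 5.0

Potential support ratio: 5.0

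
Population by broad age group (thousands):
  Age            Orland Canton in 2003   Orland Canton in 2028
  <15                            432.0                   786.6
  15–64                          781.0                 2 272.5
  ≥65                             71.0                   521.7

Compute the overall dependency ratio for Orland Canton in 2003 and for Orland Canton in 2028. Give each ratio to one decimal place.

Orland Canton in 2003: 64.4
Orland Canton in 2028: 57.6

Orland Canton in 2003: (432.0 + 71.0) / 781.0 × 100 = 503.0 / 781.0 × 100 = 64.4
Orland Canton in 2028: (786.6 + 521.7) / 2 272.5 × 100 = 1 308.3 / 2 272.5 × 100 = 57.6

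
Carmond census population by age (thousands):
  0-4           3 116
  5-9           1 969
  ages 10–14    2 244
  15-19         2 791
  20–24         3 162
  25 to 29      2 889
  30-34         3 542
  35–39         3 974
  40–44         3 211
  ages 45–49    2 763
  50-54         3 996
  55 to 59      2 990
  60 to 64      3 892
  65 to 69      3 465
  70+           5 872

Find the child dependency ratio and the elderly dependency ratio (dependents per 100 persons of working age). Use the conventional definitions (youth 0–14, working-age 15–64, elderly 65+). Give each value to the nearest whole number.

Youth dependency ratio: 22
Old-age dependency ratio: 28

0–14: 3 116 + 1 969 + 2 244 = 7 329
15–64: 2 791 + 3 162 + 2 889 + 3 542 + 3 974 + 3 211 + 2 763 + 3 996 + 2 990 + 3 892 = 33 210
65+: 3 465 + 5 872 = 9 337
Youth dependency ratio = 7 329 / 33 210 × 100 = 22
Old-age dependency ratio = 9 337 / 33 210 × 100 = 28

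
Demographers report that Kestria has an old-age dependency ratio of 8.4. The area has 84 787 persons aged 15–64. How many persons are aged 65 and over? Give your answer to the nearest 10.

Aged 65 and over: 7 120

Old-age dependency ratio = elderly / working-age × 100
8.4 = E / 84 787 × 100
⇒ 7 120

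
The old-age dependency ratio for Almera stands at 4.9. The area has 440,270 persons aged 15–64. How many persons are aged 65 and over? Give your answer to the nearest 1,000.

Aged 65 and over: 22,000

Old-age dependency ratio = elderly / working-age × 100
4.9 = E / 440,270 × 100
⇒ 22,000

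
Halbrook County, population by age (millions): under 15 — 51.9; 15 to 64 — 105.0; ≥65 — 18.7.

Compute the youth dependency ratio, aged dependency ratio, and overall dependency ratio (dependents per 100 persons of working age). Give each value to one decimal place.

Youth dependency ratio: 49.4
Old-age dependency ratio: 17.8
Total dependency ratio: 67.2

Youth dependency ratio = 51.9 / 105.0 × 100 = 49.4
Old-age dependency ratio = 18.7 / 105.0 × 100 = 17.8
Total dependency ratio = (51.9 + 18.7) / 105.0 × 100 = 70.6 / 105.0 × 100 = 67.2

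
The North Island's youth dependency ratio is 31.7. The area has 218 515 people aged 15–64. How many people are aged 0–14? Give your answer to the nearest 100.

Aged 0–14: 69 300

Youth dependency ratio = youth / working-age × 100
31.7 = Y / 218 515 × 100
⇒ 69 300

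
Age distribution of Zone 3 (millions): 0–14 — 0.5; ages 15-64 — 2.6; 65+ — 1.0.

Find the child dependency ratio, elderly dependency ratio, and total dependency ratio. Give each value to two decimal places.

Youth dependency ratio: 19.23
Old-age dependency ratio: 38.46
Total dependency ratio: 57.69

Youth dependency ratio = 0.5 / 2.6 × 100 = 19.23
Old-age dependency ratio = 1.0 / 2.6 × 100 = 38.46
Total dependency ratio = (0.5 + 1.0) / 2.6 × 100 = 1.5 / 2.6 × 100 = 57.69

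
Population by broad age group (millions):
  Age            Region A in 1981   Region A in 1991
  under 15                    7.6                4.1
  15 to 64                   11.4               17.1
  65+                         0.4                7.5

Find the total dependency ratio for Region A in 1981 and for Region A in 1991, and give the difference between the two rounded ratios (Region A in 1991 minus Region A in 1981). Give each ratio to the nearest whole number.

Region A in 1981: (7.6 + 0.4) / 11.4 × 100 = 8.0 / 11.4 × 100 = 70
Region A in 1991: (4.1 + 7.5) / 17.1 × 100 = 11.6 / 17.1 × 100 = 68

Region A in 1981: 70
Region A in 1991: 68
Difference: -2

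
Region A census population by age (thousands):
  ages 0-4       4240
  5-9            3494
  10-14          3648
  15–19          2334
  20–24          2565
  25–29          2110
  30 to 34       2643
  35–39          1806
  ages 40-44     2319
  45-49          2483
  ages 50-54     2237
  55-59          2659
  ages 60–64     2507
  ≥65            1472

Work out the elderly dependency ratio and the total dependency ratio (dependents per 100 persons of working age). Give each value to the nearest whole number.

Old-age dependency ratio: 6
Total dependency ratio: 54

0–14: 4240 + 3494 + 3648 = 11382
15–64: 2334 + 2565 + 2110 + 2643 + 1806 + 2319 + 2483 + 2237 + 2659 + 2507 = 23663
65+: 1472
Old-age dependency ratio = 1472 / 23663 × 100 = 6
Total dependency ratio = (11382 + 1472) / 23663 × 100 = 12854 / 23663 × 100 = 54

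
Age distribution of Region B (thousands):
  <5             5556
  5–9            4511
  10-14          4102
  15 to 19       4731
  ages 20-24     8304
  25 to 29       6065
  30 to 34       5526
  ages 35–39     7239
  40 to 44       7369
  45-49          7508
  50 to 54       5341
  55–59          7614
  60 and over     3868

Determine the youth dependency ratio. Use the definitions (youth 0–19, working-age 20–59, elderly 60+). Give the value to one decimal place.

Youth dependency ratio: 34.4

0–19: 5556 + 4511 + 4102 + 4731 = 18900
20–59: 8304 + 6065 + 5526 + 7239 + 7369 + 7508 + 5341 + 7614 = 54966
60+: 3868
Youth dependency ratio = 18900 / 54966 × 100 = 34.4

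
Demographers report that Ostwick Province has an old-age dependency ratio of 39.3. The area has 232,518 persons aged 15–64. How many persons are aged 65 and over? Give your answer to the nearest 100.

Aged 65 and over: 91,400

Old-age dependency ratio = elderly / working-age × 100
39.3 = E / 232,518 × 100
⇒ 91,400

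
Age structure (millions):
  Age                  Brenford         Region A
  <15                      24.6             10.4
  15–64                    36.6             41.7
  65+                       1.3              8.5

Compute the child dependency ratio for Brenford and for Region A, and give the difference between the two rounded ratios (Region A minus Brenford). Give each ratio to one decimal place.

Brenford: 24.6 / 36.6 × 100 = 67.2
Region A: 10.4 / 41.7 × 100 = 24.9

Brenford: 67.2
Region A: 24.9
Difference: -42.3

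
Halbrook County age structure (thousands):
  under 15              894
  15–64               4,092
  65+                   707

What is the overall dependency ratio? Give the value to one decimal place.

Total dependency ratio = (894 + 707) / 4,092 × 100 = 1,601 / 4,092 × 100 = 39.1

Total dependency ratio: 39.1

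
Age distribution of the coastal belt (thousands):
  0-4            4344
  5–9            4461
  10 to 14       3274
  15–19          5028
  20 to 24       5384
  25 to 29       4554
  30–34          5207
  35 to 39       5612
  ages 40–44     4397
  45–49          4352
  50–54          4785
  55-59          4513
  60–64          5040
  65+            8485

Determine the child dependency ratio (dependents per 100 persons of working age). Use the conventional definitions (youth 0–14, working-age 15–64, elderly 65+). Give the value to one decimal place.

0–14: 4344 + 4461 + 3274 = 12079
15–64: 5028 + 5384 + 4554 + 5207 + 5612 + 4397 + 4352 + 4785 + 4513 + 5040 = 48872
65+: 8485
Youth dependency ratio = 12079 / 48872 × 100 = 24.7

Youth dependency ratio: 24.7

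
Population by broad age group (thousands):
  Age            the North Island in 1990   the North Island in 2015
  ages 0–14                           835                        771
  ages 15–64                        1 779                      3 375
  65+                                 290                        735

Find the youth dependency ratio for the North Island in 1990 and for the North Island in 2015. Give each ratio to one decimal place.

the North Island in 1990: 46.9
the North Island in 2015: 22.8

the North Island in 1990: 835 / 1 779 × 100 = 46.9
the North Island in 2015: 771 / 3 375 × 100 = 22.8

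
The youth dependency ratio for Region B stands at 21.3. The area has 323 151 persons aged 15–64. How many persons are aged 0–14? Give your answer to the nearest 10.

Aged 0–14: 68 830

Youth dependency ratio = youth / working-age × 100
21.3 = Y / 323 151 × 100
⇒ 68 830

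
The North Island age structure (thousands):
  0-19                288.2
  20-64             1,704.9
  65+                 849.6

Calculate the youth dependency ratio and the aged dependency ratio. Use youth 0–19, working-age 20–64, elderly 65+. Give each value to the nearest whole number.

Youth dependency ratio = 288.2 / 1,704.9 × 100 = 17
Old-age dependency ratio = 849.6 / 1,704.9 × 100 = 50

Youth dependency ratio: 17
Old-age dependency ratio: 50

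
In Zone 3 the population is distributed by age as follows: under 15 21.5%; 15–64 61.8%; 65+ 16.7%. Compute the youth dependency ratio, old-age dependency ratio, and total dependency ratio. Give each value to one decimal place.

Youth dependency ratio: 34.8
Old-age dependency ratio: 27.0
Total dependency ratio: 61.8

Youth dependency ratio = 21.5 / 61.8 × 100 = 34.8
Old-age dependency ratio = 16.7 / 61.8 × 100 = 27.0
Total dependency ratio = (21.5 + 16.7) / 61.8 × 100 = 38.2 / 61.8 × 100 = 61.8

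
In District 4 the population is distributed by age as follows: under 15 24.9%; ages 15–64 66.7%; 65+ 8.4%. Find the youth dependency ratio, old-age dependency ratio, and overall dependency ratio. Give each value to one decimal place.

Youth dependency ratio: 37.3
Old-age dependency ratio: 12.6
Total dependency ratio: 49.9

Youth dependency ratio = 24.9 / 66.7 × 100 = 37.3
Old-age dependency ratio = 8.4 / 66.7 × 100 = 12.6
Total dependency ratio = (24.9 + 8.4) / 66.7 × 100 = 33.3 / 66.7 × 100 = 49.9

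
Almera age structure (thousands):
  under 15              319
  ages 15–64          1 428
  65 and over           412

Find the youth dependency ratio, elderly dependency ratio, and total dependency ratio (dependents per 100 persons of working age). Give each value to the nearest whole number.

Youth dependency ratio = 319 / 1 428 × 100 = 22
Old-age dependency ratio = 412 / 1 428 × 100 = 29
Total dependency ratio = (319 + 412) / 1 428 × 100 = 731 / 1 428 × 100 = 51

Youth dependency ratio: 22
Old-age dependency ratio: 29
Total dependency ratio: 51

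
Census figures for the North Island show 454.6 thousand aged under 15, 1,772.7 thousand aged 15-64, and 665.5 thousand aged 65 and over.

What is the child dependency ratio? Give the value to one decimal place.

Youth dependency ratio = 454.6 / 1,772.7 × 100 = 25.6

Youth dependency ratio: 25.6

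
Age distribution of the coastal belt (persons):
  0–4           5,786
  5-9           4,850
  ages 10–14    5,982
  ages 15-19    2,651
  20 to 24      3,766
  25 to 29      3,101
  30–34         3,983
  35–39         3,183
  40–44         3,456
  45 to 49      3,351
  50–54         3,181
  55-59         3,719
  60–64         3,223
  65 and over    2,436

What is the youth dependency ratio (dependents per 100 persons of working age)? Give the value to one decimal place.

Youth dependency ratio: 49.4

0–14: 5,786 + 4,850 + 5,982 = 16,618
15–64: 2,651 + 3,766 + 3,101 + 3,983 + 3,183 + 3,456 + 3,351 + 3,181 + 3,719 + 3,223 = 33,614
65+: 2,436
Youth dependency ratio = 16,618 / 33,614 × 100 = 49.4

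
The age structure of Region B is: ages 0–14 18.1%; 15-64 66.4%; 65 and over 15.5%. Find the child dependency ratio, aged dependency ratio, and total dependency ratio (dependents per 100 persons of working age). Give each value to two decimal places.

Youth dependency ratio = 18.1 / 66.4 × 100 = 27.26
Old-age dependency ratio = 15.5 / 66.4 × 100 = 23.34
Total dependency ratio = (18.1 + 15.5) / 66.4 × 100 = 33.6 / 66.4 × 100 = 50.60

Youth dependency ratio: 27.26
Old-age dependency ratio: 23.34
Total dependency ratio: 50.60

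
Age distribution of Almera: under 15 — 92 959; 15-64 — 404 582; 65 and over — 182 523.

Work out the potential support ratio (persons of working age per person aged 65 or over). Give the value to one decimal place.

Potential support ratio: 2.2

Potential support ratio = 404 582 / 182 523 = 2.2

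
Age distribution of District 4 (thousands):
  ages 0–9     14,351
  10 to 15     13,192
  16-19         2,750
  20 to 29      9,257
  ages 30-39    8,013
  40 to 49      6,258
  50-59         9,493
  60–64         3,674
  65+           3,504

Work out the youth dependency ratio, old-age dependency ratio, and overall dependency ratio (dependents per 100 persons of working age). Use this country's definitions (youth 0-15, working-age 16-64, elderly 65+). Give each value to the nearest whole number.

0–15: 14,351 + 13,192 = 27,543
16–64: 2,750 + 9,257 + 8,013 + 6,258 + 9,493 + 3,674 = 39,445
65+: 3,504
Youth dependency ratio = 27,543 / 39,445 × 100 = 70
Old-age dependency ratio = 3,504 / 39,445 × 100 = 9
Total dependency ratio = (27,543 + 3,504) / 39,445 × 100 = 31,047 / 39,445 × 100 = 79

Youth dependency ratio: 70
Old-age dependency ratio: 9
Total dependency ratio: 79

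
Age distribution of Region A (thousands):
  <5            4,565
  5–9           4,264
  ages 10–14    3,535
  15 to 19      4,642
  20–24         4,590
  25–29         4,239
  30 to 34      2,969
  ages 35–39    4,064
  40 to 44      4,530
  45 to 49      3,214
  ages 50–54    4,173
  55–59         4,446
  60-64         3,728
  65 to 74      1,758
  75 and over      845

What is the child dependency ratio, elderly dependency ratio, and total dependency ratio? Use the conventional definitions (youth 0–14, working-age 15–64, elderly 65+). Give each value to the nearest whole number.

Youth dependency ratio: 30
Old-age dependency ratio: 6
Total dependency ratio: 37

0–14: 4,565 + 4,264 + 3,535 = 12,364
15–64: 4,642 + 4,590 + 4,239 + 2,969 + 4,064 + 4,530 + 3,214 + 4,173 + 4,446 + 3,728 = 40,595
65+: 1,758 + 845 = 2,603
Youth dependency ratio = 12,364 / 40,595 × 100 = 30
Old-age dependency ratio = 2,603 / 40,595 × 100 = 6
Total dependency ratio = (12,364 + 2,603) / 40,595 × 100 = 14,967 / 40,595 × 100 = 37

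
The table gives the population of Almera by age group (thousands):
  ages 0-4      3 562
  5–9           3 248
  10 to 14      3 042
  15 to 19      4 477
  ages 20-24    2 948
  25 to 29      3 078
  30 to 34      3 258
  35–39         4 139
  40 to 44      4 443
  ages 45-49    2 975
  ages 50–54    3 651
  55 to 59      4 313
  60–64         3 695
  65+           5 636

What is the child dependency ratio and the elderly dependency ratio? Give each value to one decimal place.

Youth dependency ratio: 26.6
Old-age dependency ratio: 15.2

0–14: 3 562 + 3 248 + 3 042 = 9 852
15–64: 4 477 + 2 948 + 3 078 + 3 258 + 4 139 + 4 443 + 2 975 + 3 651 + 4 313 + 3 695 = 36 977
65+: 5 636
Youth dependency ratio = 9 852 / 36 977 × 100 = 26.6
Old-age dependency ratio = 5 636 / 36 977 × 100 = 15.2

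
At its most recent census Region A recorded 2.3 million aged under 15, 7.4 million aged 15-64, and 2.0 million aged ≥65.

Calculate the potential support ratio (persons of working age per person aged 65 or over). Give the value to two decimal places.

Potential support ratio: 3.70

Potential support ratio = 7.4 / 2.0 = 3.70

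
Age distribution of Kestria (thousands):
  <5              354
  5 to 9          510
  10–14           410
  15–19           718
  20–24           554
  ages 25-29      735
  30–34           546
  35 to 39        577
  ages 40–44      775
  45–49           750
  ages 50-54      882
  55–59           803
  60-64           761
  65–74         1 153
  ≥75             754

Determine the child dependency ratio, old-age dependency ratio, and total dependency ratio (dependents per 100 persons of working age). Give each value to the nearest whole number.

0–14: 354 + 510 + 410 = 1 274
15–64: 718 + 554 + 735 + 546 + 577 + 775 + 750 + 882 + 803 + 761 = 7 101
65+: 1 153 + 754 = 1 907
Youth dependency ratio = 1 274 / 7 101 × 100 = 18
Old-age dependency ratio = 1 907 / 7 101 × 100 = 27
Total dependency ratio = (1 274 + 1 907) / 7 101 × 100 = 3 181 / 7 101 × 100 = 45

Youth dependency ratio: 18
Old-age dependency ratio: 27
Total dependency ratio: 45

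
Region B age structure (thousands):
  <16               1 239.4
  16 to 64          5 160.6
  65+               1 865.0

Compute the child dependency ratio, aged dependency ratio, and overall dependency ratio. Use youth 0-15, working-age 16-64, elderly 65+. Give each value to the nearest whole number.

Youth dependency ratio: 24
Old-age dependency ratio: 36
Total dependency ratio: 60

Youth dependency ratio = 1 239.4 / 5 160.6 × 100 = 24
Old-age dependency ratio = 1 865.0 / 5 160.6 × 100 = 36
Total dependency ratio = (1 239.4 + 1 865.0) / 5 160.6 × 100 = 3 104.4 / 5 160.6 × 100 = 60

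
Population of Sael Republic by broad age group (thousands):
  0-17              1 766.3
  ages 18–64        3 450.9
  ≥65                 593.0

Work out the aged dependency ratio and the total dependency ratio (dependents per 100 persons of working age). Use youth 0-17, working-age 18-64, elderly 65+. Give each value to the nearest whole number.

Old-age dependency ratio = 593.0 / 3 450.9 × 100 = 17
Total dependency ratio = (1 766.3 + 593.0) / 3 450.9 × 100 = 2 359.3 / 3 450.9 × 100 = 68

Old-age dependency ratio: 17
Total dependency ratio: 68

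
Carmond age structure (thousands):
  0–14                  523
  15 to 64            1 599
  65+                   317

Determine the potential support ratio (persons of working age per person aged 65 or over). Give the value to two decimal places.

Potential support ratio: 5.04

Potential support ratio = 1 599 / 317 = 5.04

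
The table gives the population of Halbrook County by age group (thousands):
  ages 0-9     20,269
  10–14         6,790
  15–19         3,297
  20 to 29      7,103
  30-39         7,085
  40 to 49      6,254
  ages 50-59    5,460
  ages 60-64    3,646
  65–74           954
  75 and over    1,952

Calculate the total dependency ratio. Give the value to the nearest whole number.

Total dependency ratio: 91

0–14: 20,269 + 6,790 = 27,059
15–64: 3,297 + 7,103 + 7,085 + 6,254 + 5,460 + 3,646 = 32,845
65+: 954 + 1,952 = 2,906
Total dependency ratio = (27,059 + 2,906) / 32,845 × 100 = 29,965 / 32,845 × 100 = 91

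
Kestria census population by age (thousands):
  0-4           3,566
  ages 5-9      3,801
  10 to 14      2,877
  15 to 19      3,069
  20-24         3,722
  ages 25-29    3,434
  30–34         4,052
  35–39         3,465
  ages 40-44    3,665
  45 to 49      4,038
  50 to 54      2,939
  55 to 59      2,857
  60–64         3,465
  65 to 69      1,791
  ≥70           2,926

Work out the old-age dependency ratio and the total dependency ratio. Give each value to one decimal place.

Old-age dependency ratio: 13.6
Total dependency ratio: 43.1

0–14: 3,566 + 3,801 + 2,877 = 10,244
15–64: 3,069 + 3,722 + 3,434 + 4,052 + 3,465 + 3,665 + 4,038 + 2,939 + 2,857 + 3,465 = 34,706
65+: 1,791 + 2,926 = 4,717
Old-age dependency ratio = 4,717 / 34,706 × 100 = 13.6
Total dependency ratio = (10,244 + 4,717) / 34,706 × 100 = 14,961 / 34,706 × 100 = 43.1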